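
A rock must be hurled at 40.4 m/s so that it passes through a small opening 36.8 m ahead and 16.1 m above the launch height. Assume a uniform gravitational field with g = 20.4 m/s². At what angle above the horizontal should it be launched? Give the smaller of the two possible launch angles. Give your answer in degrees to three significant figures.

39.5°

Trajectory: y = x tanθ − g x² (1 + tan²θ)/(2v₀²). With x = 36.8, y = 16.1, v₀ = 40.4, g = 20.4:
8.463 tan²θ − 36.8 tanθ + (24.56) = 0.
tanθ = [36.8 ± √(36.8² − 4 × 8.463 × (24.56))] / (2 × 8.463) = (36.8 ± 22.86) / 16.93, giving tanθ = 0.8234 or 3.525.
θ = 39.47° or 74.16°; the smaller is 39.47°.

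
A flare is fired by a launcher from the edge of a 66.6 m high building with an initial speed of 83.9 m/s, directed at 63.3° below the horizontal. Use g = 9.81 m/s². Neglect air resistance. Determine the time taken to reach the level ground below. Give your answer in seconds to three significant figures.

vₓ = 83.90 cos 63.3° = 37.70 m/s; v_y0 = −74.95 m/s (downward).
The projectile lands when y = 66.6 + (−74.95) t − ½·9.81·t² = 0. Positive root: t = (−74.95 + √(74.95² + 2·9.81·66.6)) / 9.81 = (−74.95 + 83.22) / 9.81 = 0.8421 s.

0.842 s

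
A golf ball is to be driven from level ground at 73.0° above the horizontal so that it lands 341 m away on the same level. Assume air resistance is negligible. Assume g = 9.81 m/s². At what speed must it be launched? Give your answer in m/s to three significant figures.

Level-ground range: R = v₀² sin(2θ)/g, so v₀ = √(gR / sin 2θ).
v₀ = √(9.81 × 341 / sin 146.0°) = √(3345 / 0.5592) = √5982.2 = 77.34 m/s.

77.3 m/s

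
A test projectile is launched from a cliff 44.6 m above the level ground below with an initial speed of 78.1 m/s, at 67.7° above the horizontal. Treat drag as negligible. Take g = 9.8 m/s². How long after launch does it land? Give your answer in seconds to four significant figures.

vₓ = 78.10 cos 67.7° = 29.64 m/s; v_y0 = 78.10 sin 67.7° = 72.26 m/s.
With up positive and y = 0 at the ground: y(t) = 44.6 + (72.26) t − 4.900 t². Setting y = 0 and taking the positive root: t = [72.26 + √(72.26² + 2·9.80·44.6)] / 9.80 = (72.26 + 78.07) / 9.80 = 15.34 s.

15.34 s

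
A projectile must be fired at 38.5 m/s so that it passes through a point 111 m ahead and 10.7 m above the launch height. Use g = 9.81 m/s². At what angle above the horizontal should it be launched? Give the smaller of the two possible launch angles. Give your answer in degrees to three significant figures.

30.7°

Trajectory: y = x tanθ − g x² (1 + tan²θ)/(2v₀²). With x = 111, y = 10.7, v₀ = 38.5, g = 9.81:
40.77 tan²θ − 111 tanθ + (51.47) = 0.
tanθ = [111 ± √(111² − 4 × 40.77 × (51.47))] / (2 × 40.77) = (111 ± 62.66) / 81.54, giving tanθ = 0.5928 or 2.130.
θ = 30.66° or 64.85°; the smaller is 30.66°.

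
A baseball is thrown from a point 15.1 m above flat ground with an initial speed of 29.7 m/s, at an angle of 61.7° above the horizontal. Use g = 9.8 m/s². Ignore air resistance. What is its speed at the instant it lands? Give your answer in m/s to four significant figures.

34.32 m/s

Components: vₓ = 29.70 cos 61.7° = 14.08 m/s, v_y0 = 29.70 sin 61.7° = 26.15 m/s.
The projectile lands when y = 15.1 + (26.15) t − ½·9.80·t² = 0. Positive root: t = (26.15 + √(26.15² + 2·9.80·15.1)) / 9.80 = (26.15 + 31.30) / 9.80 = 5.862 s.
Vertical velocity at impact: v_y = v_y0 − g t = 26.15 − 9.80 × 5.862 = −31.30 m/s.
Speed: |v| = √(vₓ² + v_y²) = √(14.08² + 31.30²) = 34.32 m/s.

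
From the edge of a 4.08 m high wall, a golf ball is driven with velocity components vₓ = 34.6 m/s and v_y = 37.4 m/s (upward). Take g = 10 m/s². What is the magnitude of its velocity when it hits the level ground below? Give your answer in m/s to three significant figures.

51.7 m/s

Vertical motion (up positive, ground at y = 0): 5.000 t² − (37.40) t − 4.08 = 0, so t = (37.40 + √(37.40² + 2·10.0·4.08)) / 10.0 = (37.40 + 38.48) / 10.0 = 7.588 s.
Vertical velocity at impact: v_y = v_y0 − g t = 37.40 − 10.0 × 7.588 = −38.48 m/s.
Speed: |v| = √(vₓ² + v_y²) = √(34.60² + 38.48²) = 51.74 m/s.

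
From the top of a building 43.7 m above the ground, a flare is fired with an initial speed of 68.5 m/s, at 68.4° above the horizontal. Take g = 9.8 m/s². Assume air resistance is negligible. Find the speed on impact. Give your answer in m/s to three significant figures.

Components: vₓ = 68.50 cos 68.4° = 25.22 m/s, v_y0 = 68.50 sin 68.4° = 63.69 m/s.
Vertical motion (up positive, ground at y = 0): 4.900 t² − (63.69) t − 43.7 = 0, so t = (63.69 + √(63.69² + 2·9.80·43.7)) / 9.80 = (63.69 + 70.09) / 9.80 = 13.65 s.
Vertical velocity at impact: v_y = v_y0 − g t = 63.69 − 9.80 × 13.65 = −70.09 m/s.
Speed: |v| = √(vₓ² + v_y²) = √(25.22² + 70.09²) = 74.49 m/s.

74.5 m/s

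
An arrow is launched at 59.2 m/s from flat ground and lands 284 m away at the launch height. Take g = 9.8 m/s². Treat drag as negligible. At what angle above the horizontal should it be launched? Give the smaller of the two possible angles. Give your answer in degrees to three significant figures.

From R = (v₀²/g) sin 2θ: sin 2θ = 9.80 × 284 / 3504.6 = 0.7941.
2θ = 52.57° or 180° − 52.57° = 127.4°, so θ = 26.29° or 63.71°.
The smaller angle is 26.29°.

26.3°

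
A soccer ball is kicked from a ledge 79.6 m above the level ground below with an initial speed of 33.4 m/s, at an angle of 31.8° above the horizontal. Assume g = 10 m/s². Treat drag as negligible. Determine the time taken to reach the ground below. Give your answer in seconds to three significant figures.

6.12 s

Horizontal component vₓ = 33.40 cos 31.8° = 28.39 m/s; vertical v_y0 = 33.40 sin 31.8° = 17.60 m/s.
With up positive and y = 0 at the ground: y(t) = 79.6 + (17.60) t − 5.000 t². Setting y = 0 and taking the positive root: t = [17.60 + √(17.60² + 2·10.0·79.6)] / 10.0 = (17.60 + 43.61) / 10.0 = 6.121 s.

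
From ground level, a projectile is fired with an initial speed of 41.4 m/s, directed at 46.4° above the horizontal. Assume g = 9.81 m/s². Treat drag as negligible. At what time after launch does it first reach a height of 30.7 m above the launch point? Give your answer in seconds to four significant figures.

Resolve: vₓ = 41.40 cos 46.4° = 28.55 m/s and v_y0 = 41.40 sin 46.4° = 29.98 m/s.
Set y = v_y0 t − ½ g t² = 30.7: 4.905 t² − 29.98 t + 30.7 = 0.
Quadratic formula: t = (29.98 ± √296.51) / 9.81 = (29.98 ± 17.22) / 9.81 → t = 1.301 s or 4.811 s.
The first (ascending) time is 1.301 s.

1.301 s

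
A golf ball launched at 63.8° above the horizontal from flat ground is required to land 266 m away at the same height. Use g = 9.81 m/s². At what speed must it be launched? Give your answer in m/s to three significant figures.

57.4 m/s

From R = (v₀² / g) sin 2θ: v₀ = √(gR / sin 2θ).
v₀ = √(9.81 × 266 / sin 127.6°) = √(2609 / 0.7923) = √3293.6 = 57.39 m/s.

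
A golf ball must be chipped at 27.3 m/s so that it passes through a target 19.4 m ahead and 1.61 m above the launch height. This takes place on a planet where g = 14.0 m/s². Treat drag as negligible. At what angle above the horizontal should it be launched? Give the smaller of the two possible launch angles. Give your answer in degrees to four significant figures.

Trajectory: y = x tanθ − g x² (1 + tan²θ)/(2v₀²). With x = 19.4, y = 1.61, v₀ = 27.3, g = 14.0:
3.535 tan²θ − 19.4 tanθ + (5.145) = 0.
tanθ = [19.4 ± √(19.4² − 4 × 3.535 × (5.145))] / (2 × 3.535) = (19.4 ± 17.42) / 7.070, giving tanθ = 0.2794 or 5.209.
θ = 15.61° or 79.13°; the smaller is 15.61°.

15.61°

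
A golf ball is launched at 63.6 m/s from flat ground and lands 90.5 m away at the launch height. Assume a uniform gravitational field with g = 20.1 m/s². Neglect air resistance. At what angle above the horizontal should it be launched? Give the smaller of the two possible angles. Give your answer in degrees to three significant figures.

From R = (v₀²/g) sin 2θ: sin 2θ = 20.1 × 90.5 / 4045.0 = 0.4497.
2θ = 26.72° or 180° − 26.72° = 153.3°, so θ = 13.36° or 76.64°.
The smaller angle is 13.36°.

13.4°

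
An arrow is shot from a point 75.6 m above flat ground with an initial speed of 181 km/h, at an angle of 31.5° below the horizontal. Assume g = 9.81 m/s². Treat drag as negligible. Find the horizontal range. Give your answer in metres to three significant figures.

Convert: 181 km/h = 181/3.6 = 50.28 m/s.
Components: vₓ = 50.28 cos 31.5° = 42.87 m/s, v_y0 = −26.27 m/s (downward).
Vertical motion (up positive, ground at y = 0): 4.905 t² − (−26.27) t − 75.6 = 0, so t = (−26.27 + √(26.27² + 2·9.81·75.6)) / 9.81 = (−26.27 + 46.62) / 9.81 = 2.074 s.
Horizontal distance: R = vₓ t = 42.87 × 2.074 = 88.93 m.

88.9 m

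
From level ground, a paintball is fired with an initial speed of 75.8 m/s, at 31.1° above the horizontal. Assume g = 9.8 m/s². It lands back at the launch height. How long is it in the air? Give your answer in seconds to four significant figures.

7.990 s

vₓ = 75.80 cos 31.1° = 64.91 m/s; v_y0 = 75.80 sin 31.1° = 39.15 m/s.
Landing at launch height ⇒ T = 2 v_y0 / g = 2 × 39.15 / 9.80 = 7.990 s.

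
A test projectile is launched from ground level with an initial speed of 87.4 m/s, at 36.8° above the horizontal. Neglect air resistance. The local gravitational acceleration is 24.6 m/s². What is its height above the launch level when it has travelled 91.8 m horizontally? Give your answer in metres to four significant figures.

47.51 m

Resolve: vₓ = 87.40 cos 36.8° = 69.98 m/s and v_y0 = 87.40 sin 36.8° = 52.35 m/s.
x = vₓ t ⇒ t = 91.8/69.98 = 1.312 s.
Height: y = v_y0 t − ½ g t² = 52.35 × 1.312 − 12.30 × 1.312² = 68.68 − 21.16 = 47.51 m.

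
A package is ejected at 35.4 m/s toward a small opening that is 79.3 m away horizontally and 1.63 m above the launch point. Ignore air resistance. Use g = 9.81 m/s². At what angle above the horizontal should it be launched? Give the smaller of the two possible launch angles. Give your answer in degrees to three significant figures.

Trajectory: y = x tanθ − g x² (1 + tan²θ)/(2v₀²). With x = 79.3, y = 1.63, v₀ = 35.4, g = 9.81:
24.61 tan²θ − 79.3 tanθ + (26.24) = 0.
tanθ = [79.3 ± √(79.3² − 4 × 24.61 × (26.24))] / (2 × 24.61) = (79.3 ± 60.87) / 49.23, giving tanθ = 0.3745 or 2.847.
θ = 20.53° or 70.65°; the smaller is 20.53°.

20.5°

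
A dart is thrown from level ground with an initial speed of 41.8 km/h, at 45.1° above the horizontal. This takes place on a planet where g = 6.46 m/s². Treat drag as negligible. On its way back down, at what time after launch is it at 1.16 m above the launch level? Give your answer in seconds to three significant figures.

2.40 s

Convert: 41.8 km/h = 41.8/3.6 = 11.61 m/s.
vₓ = 11.61 cos 45.1° = 8.196 m/s; v_y0 = 11.61 sin 45.1° = 8.225 m/s.
Require v_y0 t − ½ g t² = 1.16, i.e. 3.230 t² − 8.225 t + 1.16 = 0.
t = [8.225 ± √(8.225² − 2·6.46·1.16)] / 6.46 = (8.225 ± 7.257) / 6.46, so t = 0.1499 s or t = 2.396 s.
The descending-branch root is 2.396 s.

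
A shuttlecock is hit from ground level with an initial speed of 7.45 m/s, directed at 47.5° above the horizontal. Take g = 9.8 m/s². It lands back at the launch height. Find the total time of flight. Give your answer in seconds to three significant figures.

1.12 s

Resolve: vₓ = 7.450 cos 47.5° = 5.033 m/s and v_y0 = 7.450 sin 47.5° = 5.493 m/s.
Landing at launch height ⇒ T = 2 v_y0 / g = 2 × 5.493 / 9.80 = 1.121 s.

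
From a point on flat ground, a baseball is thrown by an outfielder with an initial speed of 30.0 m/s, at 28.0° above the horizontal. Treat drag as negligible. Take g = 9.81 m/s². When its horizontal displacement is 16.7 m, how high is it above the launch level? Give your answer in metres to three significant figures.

vₓ = 30.00 cos 28.0° = 26.49 m/s; v_y0 = 30.00 sin 28.0° = 14.08 m/s.
Time to reach x = 16.7 m: t = x/vₓ = 16.7/26.49 = 0.6305 s.
Height: y = v_y0 t − ½ g t² = 14.08 × 0.6305 − 4.905 × 0.6305² = 8.880 − 1.950 = 6.930 m.

6.93 m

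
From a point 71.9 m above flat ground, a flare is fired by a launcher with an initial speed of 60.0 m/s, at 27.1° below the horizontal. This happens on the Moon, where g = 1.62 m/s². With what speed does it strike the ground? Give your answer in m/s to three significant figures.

Resolve: vₓ = 60.00 cos 27.1° = 53.41 m/s and v_y0 = −27.33 m/s (downward).
The projectile lands when y = 71.9 + (−27.33) t − ½·1.62·t² = 0. Positive root: t = (−27.33 + √(27.33² + 2·1.62·71.9)) / 1.62 = (−27.33 + 31.31) / 1.62 = 2.452 s.
Vertical velocity at impact: v_y = v_y0 − g t = −27.33 − 1.62 × 2.452 = −31.31 m/s.
Speed: |v| = √(vₓ² + v_y²) = √(53.41² + 31.31²) = 61.91 m/s.

61.9 m/s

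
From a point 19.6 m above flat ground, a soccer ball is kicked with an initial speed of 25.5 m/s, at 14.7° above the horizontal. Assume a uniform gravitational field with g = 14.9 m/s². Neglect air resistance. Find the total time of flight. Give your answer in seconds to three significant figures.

2.11 s

Components: vₓ = 25.50 cos 14.7° = 24.67 m/s, v_y0 = 25.50 sin 14.7° = 6.471 m/s.
Vertical motion (up positive, ground at y = 0): 7.450 t² − (6.471) t − 19.6 = 0, so t = (6.471 + √(6.471² + 2·14.9·19.6)) / 14.9 = (6.471 + 25.02) / 14.9 = 2.113 s.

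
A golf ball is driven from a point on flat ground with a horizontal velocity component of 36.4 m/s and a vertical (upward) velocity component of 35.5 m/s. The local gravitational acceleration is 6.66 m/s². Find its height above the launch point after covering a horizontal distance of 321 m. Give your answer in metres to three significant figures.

At x = 321 m, t = x/vₓ = 321/36.40 = 8.819 s.
Height: y = v_y0 t − ½ g t² = 35.50 × 8.819 − 3.330 × 8.819² = 313.1 − 259.0 = 54.09 m.

54.1 m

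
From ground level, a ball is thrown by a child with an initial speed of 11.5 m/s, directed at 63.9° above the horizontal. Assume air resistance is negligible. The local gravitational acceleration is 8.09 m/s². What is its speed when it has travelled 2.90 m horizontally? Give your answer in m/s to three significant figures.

Horizontal component vₓ = 11.50 cos 63.9° = 5.059 m/s; vertical v_y0 = 11.50 sin 63.9° = 10.33 m/s.
x = vₓ t ⇒ t = 2.90/5.059 = 0.5732 s.
Vertical velocity there: v_y = v_y0 − g t = 10.33 − 8.09 × 0.5732 = 5.690 m/s.
Speed: √(vₓ² + v_y²) = √(5.059² + 5.690²) = 7.614 m/s.

7.61 m/s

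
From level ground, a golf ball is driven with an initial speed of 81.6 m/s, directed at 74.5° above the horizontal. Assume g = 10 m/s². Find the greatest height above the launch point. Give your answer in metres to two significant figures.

310 m

vₓ = 81.60 cos 74.5° = 21.81 m/s; v_y0 = 81.60 sin 74.5° = 78.63 m/s.
At the apex v_y = 0, so H = v_y0²/(2g) = 78.63²/20.00 = 309.2 m.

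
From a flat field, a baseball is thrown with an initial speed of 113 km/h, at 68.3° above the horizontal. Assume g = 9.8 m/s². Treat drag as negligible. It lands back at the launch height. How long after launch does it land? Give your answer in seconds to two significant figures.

Convert: 113 km/h = 113/3.6 = 31.39 m/s.
vₓ = 31.39 cos 68.3° = 11.61 m/s; v_y0 = 31.39 sin 68.3° = 29.16 m/s.
Landing at launch height ⇒ T = 2 v_y0 / g = 2 × 29.16 / 9.80 = 5.952 s.

6.0 s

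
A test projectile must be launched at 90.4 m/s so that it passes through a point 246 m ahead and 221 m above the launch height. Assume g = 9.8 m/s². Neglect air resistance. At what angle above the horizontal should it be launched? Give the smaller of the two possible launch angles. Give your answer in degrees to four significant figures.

Trajectory: y = x tanθ − g x² (1 + tan²θ)/(2v₀²). With x = 246, y = 221, v₀ = 90.4, g = 9.80:
36.29 tan²θ − 246 tanθ + (257.3) = 0.
tanθ = [246 ± √(246² − 4 × 36.29 × (257.3))] / (2 × 36.29) = (246 ± 152.2) / 72.57, giving tanθ = 1.292 or 5.487.
θ = 52.26° or 79.67°; the smaller is 52.26°.

52.26°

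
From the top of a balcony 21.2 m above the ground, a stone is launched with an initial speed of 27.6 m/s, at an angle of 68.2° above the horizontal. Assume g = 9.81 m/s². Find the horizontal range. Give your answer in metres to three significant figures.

Components: vₓ = 27.60 cos 68.2° = 10.25 m/s, v_y0 = 27.60 sin 68.2° = 25.63 m/s.
Vertical motion (up positive, ground at y = 0): 4.905 t² − (25.63) t − 21.2 = 0, so t = (25.63 + √(25.63² + 2·9.81·21.2)) / 9.81 = (25.63 + 32.75) / 9.81 = 5.951 s.
Horizontal distance: R = vₓ t = 10.25 × 5.951 = 60.99 m.

61.0 m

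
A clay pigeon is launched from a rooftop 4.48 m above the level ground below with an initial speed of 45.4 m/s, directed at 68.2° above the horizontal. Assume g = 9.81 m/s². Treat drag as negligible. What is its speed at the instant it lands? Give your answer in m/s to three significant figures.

Horizontal component vₓ = 45.40 cos 68.2° = 16.86 m/s; vertical v_y0 = 45.40 sin 68.2° = 42.15 m/s.
Vertical motion (up positive, ground at y = 0): 4.905 t² − (42.15) t − 4.48 = 0, so t = (42.15 + √(42.15² + 2·9.81·4.48)) / 9.81 = (42.15 + 43.18) / 9.81 = 8.699 s.
Vertical velocity at impact: v_y = v_y0 − g t = 42.15 − 9.81 × 8.699 = −43.18 m/s.
Speed: |v| = √(vₓ² + v_y²) = √(16.86² + 43.18²) = 46.36 m/s.

46.4 m/s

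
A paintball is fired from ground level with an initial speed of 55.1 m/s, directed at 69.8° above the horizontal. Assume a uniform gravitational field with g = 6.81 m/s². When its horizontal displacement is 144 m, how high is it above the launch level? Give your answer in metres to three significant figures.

196 m

Resolve: vₓ = 55.10 cos 69.8° = 19.03 m/s and v_y0 = 55.10 sin 69.8° = 51.71 m/s.
x = vₓ t ⇒ t = 144/19.03 = 7.569 s.
Height: y = v_y0 t − ½ g t² = 51.71 × 7.569 − 3.405 × 7.569² = 391.4 − 195.1 = 196.3 m.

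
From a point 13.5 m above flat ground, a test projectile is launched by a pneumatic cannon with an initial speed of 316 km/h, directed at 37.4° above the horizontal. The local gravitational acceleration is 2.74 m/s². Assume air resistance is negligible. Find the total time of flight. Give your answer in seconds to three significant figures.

39.2 s

Convert: 316 km/h = 316/3.6 = 87.78 m/s.
Components: vₓ = 87.78 cos 37.4° = 69.73 m/s, v_y0 = 87.78 sin 37.4° = 53.31 m/s.
Vertical motion (up positive, ground at y = 0): 1.370 t² − (53.31) t − 13.5 = 0, so t = (53.31 + √(53.31² + 2·2.74·13.5)) / 2.74 = (53.31 + 54.00) / 2.74 = 39.17 s.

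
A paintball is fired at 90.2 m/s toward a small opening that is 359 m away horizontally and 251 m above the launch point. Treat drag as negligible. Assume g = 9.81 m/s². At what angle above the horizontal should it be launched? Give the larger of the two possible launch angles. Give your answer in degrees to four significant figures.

73.44°

Trajectory: y = x tanθ − g x² (1 + tan²θ)/(2v₀²). With x = 359, y = 251, v₀ = 90.2, g = 9.81:
77.70 tan²θ − 359 tanθ + (328.7) = 0.
tanθ = [359 ± √(359² − 4 × 77.70 × (328.7))] / (2 × 77.70) = (359 ± 163.5) / 155.4, giving tanθ = 1.258 or 3.362.
θ = 51.52° or 73.44°; the larger is 73.44°.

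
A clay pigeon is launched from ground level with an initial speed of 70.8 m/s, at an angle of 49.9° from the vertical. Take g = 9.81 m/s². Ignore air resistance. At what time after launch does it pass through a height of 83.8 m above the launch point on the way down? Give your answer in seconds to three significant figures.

Components: vₓ = 70.80 sin 49.9° = 54.16 m/s, v_y0 = 70.80 cos 49.9° = 45.60 m/s.
Set y = v_y0 t − ½ g t² = 83.8: 4.905 t² − 45.60 t + 83.8 = 0.
Quadratic formula: t = (45.60 ± √435.56) / 9.81 = (45.60 ± 20.87) / 9.81 → t = 2.521 s or 6.776 s.
The descending-branch root is 6.776 s.

6.78 s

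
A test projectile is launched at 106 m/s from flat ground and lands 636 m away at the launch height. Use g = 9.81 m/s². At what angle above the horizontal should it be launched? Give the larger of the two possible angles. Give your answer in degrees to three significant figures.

R = v₀² sin 2θ / g gives sin 2θ = gR/v₀² = 9.81·636/106² = 0.5553.
2θ = 33.73° or 180° − 33.73° = 146.3°, so θ = 16.87° or 73.13°.
The larger angle is 73.13°.

73.1°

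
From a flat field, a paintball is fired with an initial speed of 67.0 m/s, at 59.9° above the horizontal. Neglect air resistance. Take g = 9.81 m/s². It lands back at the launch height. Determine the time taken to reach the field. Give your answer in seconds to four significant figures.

11.82 s

Components: vₓ = 67.00 cos 59.9° = 33.60 m/s, v_y0 = 67.00 sin 59.9° = 57.97 m/s.
Landing at launch height ⇒ T = 2 v_y0 / g = 2 × 57.97 / 9.81 = 11.82 s.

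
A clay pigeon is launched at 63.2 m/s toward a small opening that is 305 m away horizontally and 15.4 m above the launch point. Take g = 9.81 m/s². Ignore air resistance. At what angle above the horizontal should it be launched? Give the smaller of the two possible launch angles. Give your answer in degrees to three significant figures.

27.9°

Trajectory: y = x tanθ − g x² (1 + tan²θ)/(2v₀²). With x = 305, y = 15.4, v₀ = 63.2, g = 9.81:
114.2 tan²θ − 305 tanθ + (129.6) = 0.
tanθ = [305 ± √(305² − 4 × 114.2 × (129.6))] / (2 × 114.2) = (305 ± 183.8) / 228.5, giving tanθ = 0.5304 or 2.139.
θ = 27.94° or 64.95°; the smaller is 27.94°.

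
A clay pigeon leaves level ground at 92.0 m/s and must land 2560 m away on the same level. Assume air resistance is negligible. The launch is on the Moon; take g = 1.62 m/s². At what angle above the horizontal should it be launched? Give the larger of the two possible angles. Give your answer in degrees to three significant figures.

75.3°

Level-ground range R = v₀² sin(2θ)/g ⇒ sin(2θ) = gR/v₀² = 1.62 × 2560 / 92.0² = 0.4900.
2θ = 29.34° or 180° − 29.34° = 150.7°, so θ = 14.67° or 75.33°.
The larger angle is 75.33°.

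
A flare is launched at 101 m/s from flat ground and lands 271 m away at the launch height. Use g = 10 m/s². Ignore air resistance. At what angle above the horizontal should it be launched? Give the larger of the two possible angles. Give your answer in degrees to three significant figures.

From R = (v₀²/g) sin 2θ: sin 2θ = 10.0 × 271 / 10201 = 0.2657.
2θ = 15.41° or 180° − 15.41° = 164.6°, so θ = 7.703° or 82.30°.
The larger angle is 82.30°.

82.3°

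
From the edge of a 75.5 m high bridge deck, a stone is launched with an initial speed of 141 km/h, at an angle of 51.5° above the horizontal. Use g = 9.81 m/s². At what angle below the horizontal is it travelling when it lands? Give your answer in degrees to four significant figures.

Convert: 141 km/h = 141/3.6 = 39.17 m/s.
vₓ = 39.17 cos 51.5° = 24.38 m/s; v_y0 = 39.17 sin 51.5° = 30.65 m/s.
Vertical motion (up positive, ground at y = 0): 4.905 t² − (30.65) t − 75.5 = 0, so t = (30.65 + √(30.65² + 2·9.81·75.5)) / 9.81 = (30.65 + 49.20) / 9.81 = 8.140 s.
At impact: v_y = v_y0 − g t = −49.20 m/s; vₓ = 24.38 m/s.
Angle below horizontal: arctan(|v_y|/vₓ) = arctan(49.20/24.38) = 63.64°.

63.64°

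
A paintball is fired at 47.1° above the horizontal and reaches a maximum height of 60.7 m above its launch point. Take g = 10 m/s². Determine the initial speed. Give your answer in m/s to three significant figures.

47.6 m/s

At the peak v_y = 0, so v_y0 = √(2gH) = √(2 × 10.0 × 60.7) = 34.84 m/s.
v_y0 = v₀ sin θ ⇒ v₀ = 34.84 / sin 47.1° = 47.56 m/s.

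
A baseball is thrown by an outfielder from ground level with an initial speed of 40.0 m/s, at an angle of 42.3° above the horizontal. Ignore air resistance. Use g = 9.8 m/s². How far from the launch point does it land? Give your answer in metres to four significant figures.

162.5 m

Horizontal component vₓ = 40.00 cos 42.3° = 29.59 m/s; vertical v_y0 = 40.00 sin 42.3° = 26.92 m/s.
Flight time T = 2 v_y0 / g = 5.494 s.
Range: R = vₓ T = 29.59 × 5.494 = 162.5 m.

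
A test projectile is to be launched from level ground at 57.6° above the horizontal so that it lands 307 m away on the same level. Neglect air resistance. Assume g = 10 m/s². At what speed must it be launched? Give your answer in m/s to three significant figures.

58.2 m/s

Level-ground range: R = v₀² sin(2θ)/g, so v₀ = √(gR / sin 2θ).
v₀ = √(10.0 × 307 / sin 115.2°) = √(3070 / 0.9048) = √3392.9 = 58.25 m/s.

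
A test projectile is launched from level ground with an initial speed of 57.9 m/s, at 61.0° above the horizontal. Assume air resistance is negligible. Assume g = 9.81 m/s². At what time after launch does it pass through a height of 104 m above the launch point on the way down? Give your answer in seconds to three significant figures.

7.50 s

vₓ = 57.90 cos 61.0° = 28.07 m/s; v_y0 = 57.90 sin 61.0° = 50.64 m/s.
Require v_y0 t − ½ g t² = 104, i.e. 4.905 t² − 50.64 t + 104 = 0.
t = [50.64 ± √(50.64² − 2·9.81·104)] / 9.81 = (50.64 ± 22.89) / 9.81, so t = 2.829 s or t = 7.496 s.
The descending-branch root is 7.496 s.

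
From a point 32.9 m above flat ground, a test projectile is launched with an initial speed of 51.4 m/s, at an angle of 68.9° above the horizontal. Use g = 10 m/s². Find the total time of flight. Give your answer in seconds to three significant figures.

Resolve: vₓ = 51.40 cos 68.9° = 18.50 m/s and v_y0 = 51.40 sin 68.9° = 47.95 m/s.
With up positive and y = 0 at the ground: y(t) = 32.9 + (47.95) t − 5.000 t². Setting y = 0 and taking the positive root: t = [47.95 + √(47.95² + 2·10.0·32.9)] / 10.0 = (47.95 + 54.38) / 10.0 = 10.23 s.

10.2 s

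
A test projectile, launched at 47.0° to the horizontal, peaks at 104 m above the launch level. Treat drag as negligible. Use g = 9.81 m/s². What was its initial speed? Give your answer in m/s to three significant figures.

61.8 m/s

At the peak v_y = 0, so v_y0 = √(2gH) = √(2 × 9.81 × 104) = 45.17 m/s.
v_y0 = v₀ sin θ ⇒ v₀ = 45.17 / sin 47.0° = 61.76 m/s.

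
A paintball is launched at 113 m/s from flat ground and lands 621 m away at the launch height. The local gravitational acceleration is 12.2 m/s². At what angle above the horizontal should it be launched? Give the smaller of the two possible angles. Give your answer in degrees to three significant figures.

From R = (v₀²/g) sin 2θ: sin 2θ = 12.2 × 621 / 12769 = 0.5933.
2θ = 36.39° or 180° − 36.39° = 143.6°, so θ = 18.20° or 71.80°.
The smaller angle is 18.20°.

18.2°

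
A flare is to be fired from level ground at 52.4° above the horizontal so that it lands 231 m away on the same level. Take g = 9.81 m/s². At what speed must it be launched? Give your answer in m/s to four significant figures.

On level ground R = v₀² sin 2θ / g ⇒ v₀ = √(gR / sin 2θ).
v₀ = √(9.81 × 231 / sin 104.8°) = √(2266 / 0.9668) = √2343.9 = 48.41 m/s.

48.41 m/s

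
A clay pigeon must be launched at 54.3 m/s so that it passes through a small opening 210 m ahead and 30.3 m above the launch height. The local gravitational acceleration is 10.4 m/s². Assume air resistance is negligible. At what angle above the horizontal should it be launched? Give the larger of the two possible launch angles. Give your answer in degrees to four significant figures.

Trajectory: y = x tanθ − g x² (1 + tan²θ)/(2v₀²). With x = 210, y = 30.3, v₀ = 54.3, g = 10.4:
77.78 tan²θ − 210 tanθ + (108.1) = 0.
tanθ = [210 ± √(210² − 4 × 77.78 × (108.1))] / (2 × 77.78) = (210 ± 102.4) / 155.6, giving tanθ = 0.6920 or 2.008.
θ = 34.68° or 63.53°; the larger is 63.53°.

63.53°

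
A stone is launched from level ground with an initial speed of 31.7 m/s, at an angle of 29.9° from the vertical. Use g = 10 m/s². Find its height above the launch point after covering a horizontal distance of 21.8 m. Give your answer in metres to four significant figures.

28.40 m

vₓ = 31.70 sin 29.9° = 15.80 m/s; v_y0 = 31.70 cos 29.9° = 27.48 m/s.
Time to reach x = 21.8 m: t = x/vₓ = 21.8/15.80 = 1.380 s.
Height: y = v_y0 t − ½ g t² = 27.48 × 1.380 − 5.000 × 1.380² = 37.91 − 9.516 = 28.40 m.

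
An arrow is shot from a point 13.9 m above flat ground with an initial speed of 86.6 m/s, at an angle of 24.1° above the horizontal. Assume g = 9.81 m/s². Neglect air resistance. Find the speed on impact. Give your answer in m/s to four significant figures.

Resolve: vₓ = 86.60 cos 24.1° = 79.05 m/s and v_y0 = 86.60 sin 24.1° = 35.36 m/s.
The projectile lands when y = 13.9 + (35.36) t − ½·9.81·t² = 0. Positive root: t = (35.36 + √(35.36² + 2·9.81·13.9)) / 9.81 = (35.36 + 39.03) / 9.81 = 7.583 s.
Vertical velocity at impact: v_y = v_y0 − g t = 35.36 − 9.81 × 7.583 = −39.03 m/s.
Speed: |v| = √(vₓ² + v_y²) = √(79.05² + 39.03²) = 88.16 m/s.

88.16 m/s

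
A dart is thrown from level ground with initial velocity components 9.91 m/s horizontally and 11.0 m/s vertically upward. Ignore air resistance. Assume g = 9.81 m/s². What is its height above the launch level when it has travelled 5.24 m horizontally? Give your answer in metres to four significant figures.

x = vₓ t ⇒ t = 5.24/9.910 = 0.5288 s.
Height: y = v_y0 t − ½ g t² = 11.00 × 0.5288 − 4.905 × 0.5288² = 5.816 − 1.371 = 4.445 m.

4.445 m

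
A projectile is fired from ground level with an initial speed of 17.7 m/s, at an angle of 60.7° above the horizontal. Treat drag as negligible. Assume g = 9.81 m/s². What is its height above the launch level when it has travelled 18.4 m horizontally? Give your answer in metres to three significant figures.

10.7 m

Resolve: vₓ = 17.70 cos 60.7° = 8.662 m/s and v_y0 = 17.70 sin 60.7° = 15.44 m/s.
x = vₓ t ⇒ t = 18.4/8.662 = 2.124 s.
Height: y = v_y0 t − ½ g t² = 15.44 × 2.124 − 4.905 × 2.124² = 32.79 − 22.13 = 10.66 m.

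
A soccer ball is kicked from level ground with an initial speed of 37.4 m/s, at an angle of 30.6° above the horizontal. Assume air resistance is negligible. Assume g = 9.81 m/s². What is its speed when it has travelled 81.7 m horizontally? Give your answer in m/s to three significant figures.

Resolve: vₓ = 37.40 cos 30.6° = 32.19 m/s and v_y0 = 37.40 sin 30.6° = 19.04 m/s.
x = vₓ t ⇒ t = 81.7/32.19 = 2.538 s.
Vertical velocity there: v_y = v_y0 − g t = 19.04 − 9.81 × 2.538 = −5.859 m/s.
Speed: √(vₓ² + v_y²) = √(32.19² + 5.859²) = 32.72 m/s.

32.7 m/s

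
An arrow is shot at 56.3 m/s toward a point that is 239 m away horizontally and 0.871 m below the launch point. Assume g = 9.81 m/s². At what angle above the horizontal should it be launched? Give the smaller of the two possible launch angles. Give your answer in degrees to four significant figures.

Trajectory: y = x tanθ − g x² (1 + tan²θ)/(2v₀²). With x = 239, y = −0.871, v₀ = 56.3, g = 9.81:
88.39 tan²θ − 239 tanθ + (87.52) = 0.
tanθ = [239 ± √(239² − 4 × 88.39 × (87.52))] / (2 × 88.39) = (239 ± 161.8) / 176.8, giving tanθ = 0.4367 or 2.267.
θ = 23.59° or 66.20°; the smaller is 23.59°.

23.59°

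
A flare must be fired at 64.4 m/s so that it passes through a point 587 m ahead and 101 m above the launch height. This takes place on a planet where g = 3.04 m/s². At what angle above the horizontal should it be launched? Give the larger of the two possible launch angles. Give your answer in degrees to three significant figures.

Trajectory: y = x tanθ − g x² (1 + tan²θ)/(2v₀²). With x = 587, y = 101, v₀ = 64.4, g = 3.04:
126.3 tan²θ − 587 tanθ + (227.3) = 0.
tanθ = [587 ± √(587² − 4 × 126.3 × (227.3))] / (2 × 126.3) = (587 ± 479.3) / 252.6, giving tanθ = 0.4263 or 4.222.
θ = 23.09° or 76.67°; the larger is 76.67°.

76.7°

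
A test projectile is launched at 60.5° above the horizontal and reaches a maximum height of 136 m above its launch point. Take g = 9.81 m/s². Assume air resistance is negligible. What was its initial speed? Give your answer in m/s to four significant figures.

At the peak v_y = 0, so v_y0 = √(2gH) = √(2 × 9.81 × 136) = 51.66 m/s.
v_y0 = v₀ sin θ ⇒ v₀ = 51.66 / sin 60.5° = 59.35 m/s.

59.35 m/s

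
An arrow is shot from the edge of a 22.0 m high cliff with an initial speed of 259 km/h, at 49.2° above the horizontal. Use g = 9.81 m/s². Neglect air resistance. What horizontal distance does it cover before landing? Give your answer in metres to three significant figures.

540 m

Convert: 259 km/h = 259/3.6 = 71.94 m/s.
Components: vₓ = 71.94 cos 49.2° = 47.01 m/s, v_y0 = 71.94 sin 49.2° = 54.46 m/s.
With up positive and y = 0 at the ground: y(t) = 22.0 + (54.46) t − 4.905 t². Setting y = 0 and taking the positive root: t = [54.46 + √(54.46² + 2·9.81·22.0)] / 9.81 = (54.46 + 58.29) / 9.81 = 11.49 s.
Horizontal distance: R = vₓ t = 47.01 × 11.49 = 540.3 m.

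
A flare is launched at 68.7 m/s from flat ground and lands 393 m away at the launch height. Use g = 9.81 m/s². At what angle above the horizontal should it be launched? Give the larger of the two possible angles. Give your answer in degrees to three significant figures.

From R = (v₀²/g) sin 2θ: sin 2θ = 9.81 × 393 / 4719.7 = 0.8169.
2θ = 54.77° or 180° − 54.77° = 125.2°, so θ = 27.39° or 62.61°.
The larger angle is 62.61°.

62.6°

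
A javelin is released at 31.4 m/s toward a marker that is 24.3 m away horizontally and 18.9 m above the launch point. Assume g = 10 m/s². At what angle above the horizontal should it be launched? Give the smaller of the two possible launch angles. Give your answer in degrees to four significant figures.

45.91°

Trajectory: y = x tanθ − g x² (1 + tan²θ)/(2v₀²). With x = 24.3, y = 18.9, v₀ = 31.4, g = 10.0:
2.994 tan²θ − 24.3 tanθ + (21.89) = 0.
tanθ = [24.3 ± √(24.3² − 4 × 2.994 × (21.89))] / (2 × 2.994) = (24.3 ± 18.12) / 5.989, giving tanθ = 1.032 or 7.083.
θ = 45.91° or 81.96°; the smaller is 45.91°.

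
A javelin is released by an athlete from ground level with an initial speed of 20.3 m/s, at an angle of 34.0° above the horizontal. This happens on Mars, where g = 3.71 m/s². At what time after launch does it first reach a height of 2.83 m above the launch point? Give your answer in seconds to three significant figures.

Resolve: vₓ = 20.30 cos 34.0° = 16.83 m/s and v_y0 = 20.30 sin 34.0° = 11.35 m/s.
Require v_y0 t − ½ g t² = 2.83, i.e. 1.855 t² − 11.35 t + 2.83 = 0.
Quadratic formula: t = (11.35 ± √107.86) / 3.71 = (11.35 ± 10.39) / 3.71 → t = 0.2604 s or 5.859 s.
The first (ascending) time is 0.2604 s.

0.260 s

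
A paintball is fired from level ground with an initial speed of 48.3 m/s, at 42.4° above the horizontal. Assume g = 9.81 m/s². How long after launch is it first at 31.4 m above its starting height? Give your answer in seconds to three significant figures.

vₓ = 48.30 cos 42.4° = 35.67 m/s; v_y0 = 48.30 sin 42.4° = 32.57 m/s.
Height y(t) = 32.57 t − 4.905 t² = 31.4 gives 4.905 t² − 32.57 t + 31.4 = 0.
Quadratic formula: t = (32.57 ± √444.66) / 9.81 = (32.57 ± 21.09) / 9.81 → t = 1.170 s or 5.469 s.
The first (ascending) time is 1.170 s.

1.17 s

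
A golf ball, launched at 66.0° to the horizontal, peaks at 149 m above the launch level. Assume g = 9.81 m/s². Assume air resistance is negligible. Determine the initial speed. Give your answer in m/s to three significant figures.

At the peak v_y = 0, so v_y0 = √(2gH) = √(2 × 9.81 × 149) = 54.07 m/s.
v_y0 = v₀ sin θ ⇒ v₀ = 54.07 / sin 66.0° = 59.19 m/s.

59.2 m/s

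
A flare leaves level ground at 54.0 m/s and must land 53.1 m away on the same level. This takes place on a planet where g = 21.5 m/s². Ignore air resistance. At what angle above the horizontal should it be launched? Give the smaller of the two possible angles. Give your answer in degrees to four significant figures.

From R = (v₀²/g) sin 2θ: sin 2θ = 21.5 × 53.1 / 2916.0 = 0.3915.
2θ = 23.05° or 180° − 23.05° = 157.0°, so θ = 11.52° or 78.48°.
The smaller angle is 11.52°.

11.52°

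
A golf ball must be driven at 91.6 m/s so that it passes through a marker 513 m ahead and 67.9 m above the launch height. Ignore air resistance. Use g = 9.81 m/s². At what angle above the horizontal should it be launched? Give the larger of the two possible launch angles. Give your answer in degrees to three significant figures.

Trajectory: y = x tanθ − g x² (1 + tan²θ)/(2v₀²). With x = 513, y = 67.9, v₀ = 91.6, g = 9.81:
153.8 tan²θ − 513 tanθ + (221.7) = 0.
tanθ = [513 ± √(513² − 4 × 153.8 × (221.7))] / (2 × 153.8) = (513 ± 356.0) / 307.7, giving tanθ = 0.5104 or 2.824.
θ = 27.04° or 70.50°; the larger is 70.50°.

70.5°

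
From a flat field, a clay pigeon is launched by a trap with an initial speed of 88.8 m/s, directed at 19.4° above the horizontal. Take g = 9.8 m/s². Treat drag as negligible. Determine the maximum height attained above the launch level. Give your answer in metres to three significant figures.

44.4 m

Horizontal component vₓ = 88.80 cos 19.4° = 83.76 m/s; vertical v_y0 = 88.80 sin 19.4° = 29.50 m/s.
Maximum height: H = v_y0² / (2g) = 29.50² / (2 × 9.80) = 44.39 m.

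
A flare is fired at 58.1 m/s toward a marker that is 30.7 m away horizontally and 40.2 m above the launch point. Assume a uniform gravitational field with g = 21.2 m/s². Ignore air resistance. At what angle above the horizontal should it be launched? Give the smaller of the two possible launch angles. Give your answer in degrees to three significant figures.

59.2°

Trajectory: y = x tanθ − g x² (1 + tan²θ)/(2v₀²). With x = 30.7, y = 40.2, v₀ = 58.1, g = 21.2:
2.960 tan²θ − 30.7 tanθ + (43.16) = 0.
tanθ = [30.7 ± √(30.7² − 4 × 2.960 × (43.16))] / (2 × 2.960) = (30.7 ± 20.77) / 5.919, giving tanθ = 1.677 or 8.696.
θ = 59.19° or 83.44°; the smaller is 59.19°.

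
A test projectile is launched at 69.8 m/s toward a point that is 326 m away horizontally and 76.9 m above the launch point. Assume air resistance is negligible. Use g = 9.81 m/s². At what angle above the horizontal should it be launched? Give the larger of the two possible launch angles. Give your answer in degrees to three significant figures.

Trajectory: y = x tanθ − g x² (1 + tan²θ)/(2v₀²). With x = 326, y = 76.9, v₀ = 69.8, g = 9.81:
107.0 tan²θ − 326 tanθ + (183.9) = 0.
tanθ = [326 ± √(326² − 4 × 107.0 × (183.9))] / (2 × 107.0) = (326 ± 166.1) / 214.0, giving tanθ = 0.7475 or 2.299.
θ = 36.78° or 66.50°; the larger is 66.50°.

66.5°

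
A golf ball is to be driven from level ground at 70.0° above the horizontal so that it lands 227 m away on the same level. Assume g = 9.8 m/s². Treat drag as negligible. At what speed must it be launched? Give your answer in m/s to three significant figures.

Level-ground range: R = v₀² sin(2θ)/g, so v₀ = √(gR / sin 2θ).
v₀ = √(9.80 × 227 / sin 140.0°) = √(2225 / 0.6428) = √3460.9 = 58.83 m/s.

58.8 m/s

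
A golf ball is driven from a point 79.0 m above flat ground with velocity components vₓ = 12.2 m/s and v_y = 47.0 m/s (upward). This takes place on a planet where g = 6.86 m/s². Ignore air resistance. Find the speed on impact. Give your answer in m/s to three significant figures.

The projectile lands when y = 79.0 + (47.00) t − ½·6.86·t² = 0. Positive root: t = (47.00 + √(47.00² + 2·6.86·79.0)) / 6.86 = (47.00 + 57.38) / 6.86 = 15.22 s.
Vertical velocity at impact: v_y = v_y0 − g t = 47.00 − 6.86 × 15.22 = −57.38 m/s.
Speed: |v| = √(vₓ² + v_y²) = √(12.20² + 57.38²) = 58.67 m/s.

58.7 m/s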